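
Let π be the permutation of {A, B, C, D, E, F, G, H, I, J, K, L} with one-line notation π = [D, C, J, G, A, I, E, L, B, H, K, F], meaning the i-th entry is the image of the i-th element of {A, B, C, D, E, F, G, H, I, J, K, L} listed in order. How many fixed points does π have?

1

The fixed points (elements with π(x) = x) are {K}, so there is 1.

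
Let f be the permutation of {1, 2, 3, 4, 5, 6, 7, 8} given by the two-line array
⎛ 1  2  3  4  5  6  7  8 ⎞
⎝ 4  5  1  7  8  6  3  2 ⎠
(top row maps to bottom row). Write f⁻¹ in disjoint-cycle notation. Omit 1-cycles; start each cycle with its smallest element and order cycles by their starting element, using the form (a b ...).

The cycle decomposition of f is (1 4 7 3)(2 5 8).
The inverse reverses every cycle; in canonical form, f⁻¹ = (1 3 7 4)(2 8 5).

(1 3 7 4)(2 8 5)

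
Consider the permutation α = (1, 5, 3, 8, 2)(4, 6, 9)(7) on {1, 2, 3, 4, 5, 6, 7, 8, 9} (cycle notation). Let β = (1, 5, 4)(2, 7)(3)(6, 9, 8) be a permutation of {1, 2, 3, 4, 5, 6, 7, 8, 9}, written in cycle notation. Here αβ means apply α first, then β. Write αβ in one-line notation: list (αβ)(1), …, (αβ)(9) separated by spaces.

Chase each element through α then β: 1 → 5 → 4; 2 → 1 → 5; 3 → 8 → 6; 4 → 6 → 9; 5 → 3 → 3; 6 → 9 → 8; 7 → 7 → 2; 8 → 2 → 7; 9 → 4 → 1.
So αβ in one-line form is 4 5 6 9 3 8 2 7 1.

4 5 6 9 3 8 2 7 1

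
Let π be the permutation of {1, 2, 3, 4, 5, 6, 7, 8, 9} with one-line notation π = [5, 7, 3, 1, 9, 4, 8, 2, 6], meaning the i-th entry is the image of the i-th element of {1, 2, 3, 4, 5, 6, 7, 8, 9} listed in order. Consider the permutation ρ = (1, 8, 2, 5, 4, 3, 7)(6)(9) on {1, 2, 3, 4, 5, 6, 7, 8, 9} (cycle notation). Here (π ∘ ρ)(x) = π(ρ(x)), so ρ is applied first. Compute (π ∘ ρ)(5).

(π ∘ ρ)(5) = π(ρ(5)). ρ(5) = 4, then π(4) = 1. So (π ∘ ρ)(5) = 1.

1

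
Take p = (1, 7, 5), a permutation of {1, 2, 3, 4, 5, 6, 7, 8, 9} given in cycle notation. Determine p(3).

3

3 does not appear in any cycle of p, so it is a fixed point: p(3) = 3.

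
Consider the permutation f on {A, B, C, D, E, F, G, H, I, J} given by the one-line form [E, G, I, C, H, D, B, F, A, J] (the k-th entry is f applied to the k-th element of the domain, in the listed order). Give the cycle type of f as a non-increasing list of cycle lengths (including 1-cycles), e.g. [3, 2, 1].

The disjoint cycles are (A E H F D C I)(B G)(J), with lengths 7, 2, 1 in non-increasing order.

[7, 2, 1]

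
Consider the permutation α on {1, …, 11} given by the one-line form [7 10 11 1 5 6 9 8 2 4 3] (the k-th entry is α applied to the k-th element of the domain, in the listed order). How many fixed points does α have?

The fixed points (elements with α(x) = x) are {5, 6, 8}, so there are 3.

3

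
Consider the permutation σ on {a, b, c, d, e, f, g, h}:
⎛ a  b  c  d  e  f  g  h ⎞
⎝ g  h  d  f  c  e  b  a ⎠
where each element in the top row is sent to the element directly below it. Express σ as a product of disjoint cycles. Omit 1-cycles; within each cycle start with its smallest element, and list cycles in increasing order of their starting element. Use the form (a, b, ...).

(a, g, b, h)(c, d, f, e)

From a: a → g → b → h → a, closing the cycle (a, g, b, h).
Continuing from each remaining unvisited element yields (a, g, b, h)(c, d, f, e).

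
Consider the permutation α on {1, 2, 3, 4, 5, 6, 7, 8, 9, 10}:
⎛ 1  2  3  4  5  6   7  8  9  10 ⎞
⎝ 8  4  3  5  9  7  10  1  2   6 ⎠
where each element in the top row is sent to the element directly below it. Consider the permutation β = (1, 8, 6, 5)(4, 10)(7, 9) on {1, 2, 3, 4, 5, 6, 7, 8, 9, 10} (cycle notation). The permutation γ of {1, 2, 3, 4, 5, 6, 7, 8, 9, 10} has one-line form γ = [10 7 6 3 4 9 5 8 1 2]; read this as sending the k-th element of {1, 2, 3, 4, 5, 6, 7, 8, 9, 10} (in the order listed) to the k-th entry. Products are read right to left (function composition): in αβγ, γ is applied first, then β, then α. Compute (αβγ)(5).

6

(αβγ)(5) = α(β(γ(5))). γ(5) = 4, then β(4) = 10, then α(10) = 6, so the result is 6.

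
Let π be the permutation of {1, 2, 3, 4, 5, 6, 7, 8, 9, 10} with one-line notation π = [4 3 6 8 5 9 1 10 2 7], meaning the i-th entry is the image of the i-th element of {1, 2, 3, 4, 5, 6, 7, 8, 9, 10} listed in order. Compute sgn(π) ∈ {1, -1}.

In disjoint-cycle form the cycle lengths are 5, 4, 1.
A cycle is odd iff its length is even; π has 1 even-length cycle, so sgn(π) = (−1)^1 and π is odd.

-1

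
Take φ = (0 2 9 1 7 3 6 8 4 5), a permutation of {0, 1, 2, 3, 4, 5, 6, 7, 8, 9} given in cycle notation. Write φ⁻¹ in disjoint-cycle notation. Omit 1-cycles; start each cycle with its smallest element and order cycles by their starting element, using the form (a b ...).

(0 5 4 8 6 3 7 1 9 2)

Inverting a permutation written in cycle notation just reverses the order within every cycle.
After reversing and putting each cycle's least element first, φ⁻¹ = (0 5 4 8 6 3 7 1 9 2).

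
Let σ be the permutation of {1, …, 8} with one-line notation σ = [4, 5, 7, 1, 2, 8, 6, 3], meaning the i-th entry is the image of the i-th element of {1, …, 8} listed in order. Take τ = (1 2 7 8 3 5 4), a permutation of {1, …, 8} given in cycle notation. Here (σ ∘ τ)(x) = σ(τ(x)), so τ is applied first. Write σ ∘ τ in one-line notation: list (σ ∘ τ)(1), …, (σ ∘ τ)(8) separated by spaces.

For each element, apply τ then σ: 1 → 2 → 5; 2 → 7 → 6; 3 → 5 → 2; 4 → 1 → 4; 5 → 4 → 1; 6 → 6 → 8; 7 → 8 → 3; 8 → 3 → 7.
So σ ∘ τ in one-line form is 5 6 2 4 1 8 3 7.

5 6 2 4 1 8 3 7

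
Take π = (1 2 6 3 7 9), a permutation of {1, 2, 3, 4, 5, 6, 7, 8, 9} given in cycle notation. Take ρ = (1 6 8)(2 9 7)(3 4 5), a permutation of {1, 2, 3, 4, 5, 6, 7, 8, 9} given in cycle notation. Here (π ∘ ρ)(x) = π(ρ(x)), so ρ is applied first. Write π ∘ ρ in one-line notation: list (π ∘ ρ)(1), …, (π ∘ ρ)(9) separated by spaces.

3 1 4 5 7 8 6 2 9

(π ∘ ρ)(x) = π(ρ(x)). Computing each image: π(ρ(1)) = π(6) = 3, π(ρ(2)) = π(9) = 1, π(ρ(3)) = π(4) = 4, π(ρ(4)) = π(5) = 5, π(ρ(5)) = π(3) = 7, π(ρ(6)) = π(8) = 8, π(ρ(7)) = π(2) = 6, π(ρ(8)) = π(1) = 2, π(ρ(9)) = π(7) = 9.
Hence π ∘ ρ = [3 1 4 5 7 8 6 2 9].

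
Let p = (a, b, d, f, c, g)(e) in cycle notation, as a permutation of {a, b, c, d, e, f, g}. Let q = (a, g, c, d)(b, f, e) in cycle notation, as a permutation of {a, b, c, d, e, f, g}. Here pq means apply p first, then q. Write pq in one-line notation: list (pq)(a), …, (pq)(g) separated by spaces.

(pq)(x) = q(p(x)). Computing each image: q(p(a)) = q(b) = f, q(p(b)) = q(d) = a, q(p(c)) = q(g) = c, q(p(d)) = q(f) = e, q(p(e)) = q(e) = b, q(p(f)) = q(c) = d, q(p(g)) = q(a) = g.
Hence pq = [f a c e b d g].

f a c e b d g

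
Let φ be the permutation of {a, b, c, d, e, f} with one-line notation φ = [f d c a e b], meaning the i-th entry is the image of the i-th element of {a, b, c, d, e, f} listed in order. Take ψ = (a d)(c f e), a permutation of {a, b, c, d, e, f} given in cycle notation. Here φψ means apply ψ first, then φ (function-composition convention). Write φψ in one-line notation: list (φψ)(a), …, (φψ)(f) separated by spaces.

a d b f c e

(φψ)(x) = φ(ψ(x)). Computing each image: φ(ψ(a)) = φ(d) = a, φ(ψ(b)) = φ(b) = d, φ(ψ(c)) = φ(f) = b, φ(ψ(d)) = φ(a) = f, φ(ψ(e)) = φ(c) = c, φ(ψ(f)) = φ(e) = e.
Hence φψ = [a d b f c e].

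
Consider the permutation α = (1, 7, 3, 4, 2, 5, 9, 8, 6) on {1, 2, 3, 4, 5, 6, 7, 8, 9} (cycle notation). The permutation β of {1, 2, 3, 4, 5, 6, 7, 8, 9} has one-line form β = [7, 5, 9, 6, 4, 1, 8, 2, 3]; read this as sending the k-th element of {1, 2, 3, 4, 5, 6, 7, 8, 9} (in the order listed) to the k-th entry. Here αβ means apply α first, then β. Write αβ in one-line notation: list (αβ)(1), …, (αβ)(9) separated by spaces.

(αβ)(x) = β(α(x)). Computing each image: β(α(1)) = β(7) = 8, β(α(2)) = β(5) = 4, β(α(3)) = β(4) = 6, β(α(4)) = β(2) = 5, β(α(5)) = β(9) = 3, β(α(6)) = β(1) = 7, β(α(7)) = β(3) = 9, β(α(8)) = β(6) = 1, β(α(9)) = β(8) = 2.
Hence αβ = [8 4 6 5 3 7 9 1 2].

8 4 6 5 3 7 9 1 2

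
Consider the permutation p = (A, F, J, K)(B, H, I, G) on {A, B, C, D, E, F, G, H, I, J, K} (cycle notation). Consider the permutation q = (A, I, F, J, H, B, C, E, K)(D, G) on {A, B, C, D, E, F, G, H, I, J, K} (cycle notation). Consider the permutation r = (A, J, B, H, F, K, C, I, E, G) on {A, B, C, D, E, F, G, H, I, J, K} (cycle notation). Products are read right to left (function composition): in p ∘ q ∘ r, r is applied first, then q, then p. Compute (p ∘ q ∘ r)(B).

H

(p ∘ q ∘ r)(B) = p(q(r(B))). r(B) = H, then q(H) = B, then p(B) = H, so the result is H.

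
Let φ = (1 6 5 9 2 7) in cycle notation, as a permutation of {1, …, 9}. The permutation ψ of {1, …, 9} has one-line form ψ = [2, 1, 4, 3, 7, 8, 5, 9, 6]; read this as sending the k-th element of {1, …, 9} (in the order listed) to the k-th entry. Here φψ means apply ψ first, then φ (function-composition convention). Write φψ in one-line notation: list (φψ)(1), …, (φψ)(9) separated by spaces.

(φψ)(x) = φ(ψ(x)). Computing each image: φ(ψ(1)) = φ(2) = 7, φ(ψ(2)) = φ(1) = 6, φ(ψ(3)) = φ(4) = 4, φ(ψ(4)) = φ(3) = 3, φ(ψ(5)) = φ(7) = 1, φ(ψ(6)) = φ(8) = 8, φ(ψ(7)) = φ(5) = 9, φ(ψ(8)) = φ(9) = 2, φ(ψ(9)) = φ(6) = 5.
Hence φψ = [7 6 4 3 1 8 9 2 5].

7 6 4 3 1 8 9 2 5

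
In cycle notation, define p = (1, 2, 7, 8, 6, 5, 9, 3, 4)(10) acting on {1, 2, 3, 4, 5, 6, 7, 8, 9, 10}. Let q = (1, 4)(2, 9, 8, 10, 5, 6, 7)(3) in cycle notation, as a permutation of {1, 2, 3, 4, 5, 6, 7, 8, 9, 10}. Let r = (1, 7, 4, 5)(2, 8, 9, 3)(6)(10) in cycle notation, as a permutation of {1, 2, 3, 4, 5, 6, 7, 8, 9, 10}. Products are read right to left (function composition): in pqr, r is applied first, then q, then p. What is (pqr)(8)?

Chase 8: r(8) = 9; q(9) = 8; p(8) = 6. Hence (pqr)(8) = 6.

6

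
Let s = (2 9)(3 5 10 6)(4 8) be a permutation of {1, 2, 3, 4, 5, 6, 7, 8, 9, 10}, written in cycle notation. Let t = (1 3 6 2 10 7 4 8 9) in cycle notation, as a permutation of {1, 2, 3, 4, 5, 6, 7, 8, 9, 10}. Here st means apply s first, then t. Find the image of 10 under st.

2

(st)(10) = t(s(10)). s(10) = 6, then t(6) = 2. So (st)(10) = 2.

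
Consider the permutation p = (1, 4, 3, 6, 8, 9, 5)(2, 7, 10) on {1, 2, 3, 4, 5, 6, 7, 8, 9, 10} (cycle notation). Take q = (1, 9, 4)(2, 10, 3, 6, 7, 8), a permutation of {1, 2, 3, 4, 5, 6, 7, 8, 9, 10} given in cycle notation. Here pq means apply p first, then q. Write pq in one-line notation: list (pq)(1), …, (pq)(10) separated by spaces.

Chase each element through p then q: 1 → 4 → 1; 2 → 7 → 8; 3 → 6 → 7; 4 → 3 → 6; 5 → 1 → 9; 6 → 8 → 2; 7 → 10 → 3; 8 → 9 → 4; 9 → 5 → 5; 10 → 2 → 10.
Collecting the images, pq = [1 8 7 6 9 2 3 4 5 10].

1 8 7 6 9 2 3 4 5 10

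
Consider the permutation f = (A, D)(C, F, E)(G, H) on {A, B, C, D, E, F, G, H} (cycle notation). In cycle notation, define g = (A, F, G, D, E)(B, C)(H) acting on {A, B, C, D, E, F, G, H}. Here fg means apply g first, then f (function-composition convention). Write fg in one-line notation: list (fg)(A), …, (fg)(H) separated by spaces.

E F B C D H A G

For each element, apply g then f: A → F → E; B → C → F; C → B → B; D → E → C; E → A → D; F → G → H; G → D → A; H → H → G.
So fg in one-line form is E F B C D H A G.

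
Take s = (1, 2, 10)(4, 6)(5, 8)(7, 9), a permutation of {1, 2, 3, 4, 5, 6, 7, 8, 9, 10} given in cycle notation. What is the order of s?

The cycle type of s is (3, 2, 2, 2, 1).
The order of s is the least common multiple of its cycle lengths: lcm(3, 2, 2, 2) = 6.

6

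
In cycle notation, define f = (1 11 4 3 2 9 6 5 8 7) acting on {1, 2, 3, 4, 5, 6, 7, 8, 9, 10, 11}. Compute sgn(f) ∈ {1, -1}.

The cycle lengths are 10, 1.
A cycle is odd iff its length is even; f has 1 even-length cycle, so sgn(f) = (−1)^1 and f is odd.

-1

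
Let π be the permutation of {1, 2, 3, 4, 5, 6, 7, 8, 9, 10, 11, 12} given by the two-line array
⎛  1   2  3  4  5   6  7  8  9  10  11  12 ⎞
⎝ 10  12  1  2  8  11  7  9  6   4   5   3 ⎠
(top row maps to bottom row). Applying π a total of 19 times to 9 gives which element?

8

Tracing 9 → 6 → … returns to 9 after 5 steps, so 9 lies in a 5-cycle (5 8 9 6 11).
Powers repeat with period 5 on this cycle, and 19 mod 5 = 4, so π^19(9) = π^4(9).
Stepping 4 places around the cycle: 9 → 6 → 11 → 5 → 8.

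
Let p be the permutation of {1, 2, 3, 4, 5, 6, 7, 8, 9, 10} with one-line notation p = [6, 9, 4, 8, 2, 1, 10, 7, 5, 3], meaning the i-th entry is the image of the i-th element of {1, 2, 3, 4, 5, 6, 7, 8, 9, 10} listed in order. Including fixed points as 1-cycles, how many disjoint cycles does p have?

The cycle decomposition is (1 6)(2 9 5)(3 4 8 7 10), which has 3 cycles (counting 1-cycles).

3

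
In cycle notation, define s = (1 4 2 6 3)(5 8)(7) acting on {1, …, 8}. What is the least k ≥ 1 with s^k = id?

10

The disjoint cycles have lengths 5, 2, 1.
The order is lcm(5, 2) = 10.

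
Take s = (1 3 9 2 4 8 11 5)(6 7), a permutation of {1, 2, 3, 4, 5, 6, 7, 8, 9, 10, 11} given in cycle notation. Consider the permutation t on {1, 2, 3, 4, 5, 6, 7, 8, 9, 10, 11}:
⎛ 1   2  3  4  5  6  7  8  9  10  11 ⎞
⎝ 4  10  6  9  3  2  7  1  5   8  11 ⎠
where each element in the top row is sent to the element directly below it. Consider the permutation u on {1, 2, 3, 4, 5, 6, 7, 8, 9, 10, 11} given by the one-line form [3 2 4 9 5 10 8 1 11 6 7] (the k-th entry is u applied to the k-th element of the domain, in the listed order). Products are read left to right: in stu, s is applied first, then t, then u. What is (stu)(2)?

Apply the permutations in order: s(2) = 4, then t(4) = 9, then u(9) = 11. So (stu)(2) = 11.

11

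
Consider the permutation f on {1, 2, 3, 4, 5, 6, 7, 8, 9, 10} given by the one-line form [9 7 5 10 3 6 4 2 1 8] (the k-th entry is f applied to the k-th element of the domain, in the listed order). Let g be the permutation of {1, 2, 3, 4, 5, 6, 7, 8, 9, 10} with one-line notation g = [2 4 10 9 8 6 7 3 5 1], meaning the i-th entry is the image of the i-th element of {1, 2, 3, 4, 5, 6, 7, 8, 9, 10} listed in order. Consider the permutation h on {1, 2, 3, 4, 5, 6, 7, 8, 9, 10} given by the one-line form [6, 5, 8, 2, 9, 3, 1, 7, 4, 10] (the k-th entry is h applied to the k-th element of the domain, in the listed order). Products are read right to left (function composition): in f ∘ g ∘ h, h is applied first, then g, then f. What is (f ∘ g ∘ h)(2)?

2

(f ∘ g ∘ h)(2) = f(g(h(2))). h(2) = 5, then g(5) = 8, then f(8) = 2, so the result is 2.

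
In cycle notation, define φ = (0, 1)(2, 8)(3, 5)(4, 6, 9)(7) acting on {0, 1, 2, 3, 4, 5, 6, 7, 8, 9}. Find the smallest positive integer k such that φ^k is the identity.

6

The disjoint cycles have lengths 3, 2, 2, 2, 1.
The order is lcm(3, 2, 2, 2) = 6.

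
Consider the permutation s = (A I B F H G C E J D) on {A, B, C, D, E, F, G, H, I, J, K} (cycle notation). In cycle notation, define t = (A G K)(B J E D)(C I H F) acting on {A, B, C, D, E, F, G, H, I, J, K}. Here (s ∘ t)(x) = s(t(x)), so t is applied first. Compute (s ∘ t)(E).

A

(s ∘ t)(E) = s(t(E)). t(E) = D, then s(D) = A. So (s ∘ t)(E) = A.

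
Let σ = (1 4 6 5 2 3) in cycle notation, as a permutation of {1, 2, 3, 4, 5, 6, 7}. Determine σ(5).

2

Within (1 4 6 5 2 3), 5 ↦ 2.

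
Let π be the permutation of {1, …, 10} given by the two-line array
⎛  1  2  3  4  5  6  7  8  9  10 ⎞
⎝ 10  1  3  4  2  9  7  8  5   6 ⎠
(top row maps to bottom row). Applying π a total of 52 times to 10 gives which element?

2

Tracing 10 → 6 → … returns to 10 after 6 steps, so 10 lies in a 6-cycle (1 10 6 9 5 2).
Powers repeat with period 6 on this cycle, and 52 mod 6 = 4, so π^52(10) = π^4(10).
Stepping 4 places around the cycle: 10 → 6 → 9 → 5 → 2.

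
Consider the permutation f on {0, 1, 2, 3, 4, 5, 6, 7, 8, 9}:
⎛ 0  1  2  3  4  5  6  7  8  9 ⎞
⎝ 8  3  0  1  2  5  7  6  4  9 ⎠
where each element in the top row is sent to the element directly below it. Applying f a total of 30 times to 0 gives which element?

Tracing 0 → 8 → … returns to 0 after 4 steps, so 0 lies in a 4-cycle (0, 8, 4, 2).
Since the cycle has length 4, f^30 acts on it the same as f^2 (30 mod 4 = 2).
Stepping 2 places around the cycle: 0 → 8 → 4.

4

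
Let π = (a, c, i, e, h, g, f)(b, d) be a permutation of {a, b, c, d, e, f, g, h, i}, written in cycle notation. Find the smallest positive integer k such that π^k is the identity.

The disjoint cycles have lengths 7, 2.
The order of π is the least common multiple of its cycle lengths: lcm(7, 2) = 14.

14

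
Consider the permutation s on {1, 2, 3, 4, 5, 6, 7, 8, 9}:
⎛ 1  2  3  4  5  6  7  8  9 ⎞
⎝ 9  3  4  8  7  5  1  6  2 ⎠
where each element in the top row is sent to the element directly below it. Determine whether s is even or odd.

In disjoint-cycle form the cycle lengths are 9.
A cycle of length ℓ contributes ℓ−1 transpositions, so s is a product of 8 transpositions — even.

even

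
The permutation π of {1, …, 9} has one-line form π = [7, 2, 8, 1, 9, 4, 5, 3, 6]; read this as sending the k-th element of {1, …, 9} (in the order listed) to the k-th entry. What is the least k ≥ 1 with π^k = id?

6

Decomposing into disjoint cycles gives cycle lengths 6, 2, 1.
Since disjoint cycles commute, ord(π) = lcm(6, 2) = 6.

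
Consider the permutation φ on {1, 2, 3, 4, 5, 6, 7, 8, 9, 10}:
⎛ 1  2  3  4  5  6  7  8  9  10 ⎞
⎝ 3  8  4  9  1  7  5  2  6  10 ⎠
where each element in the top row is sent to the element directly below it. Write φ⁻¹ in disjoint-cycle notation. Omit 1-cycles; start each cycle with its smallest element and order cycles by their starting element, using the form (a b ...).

First write φ in disjoint cycles: (1 3 4 9 6 7 5)(2 8).
The inverse reverses every cycle; in canonical form, φ⁻¹ = (1 5 7 6 9 4 3)(2 8).

(1 5 7 6 9 4 3)(2 8)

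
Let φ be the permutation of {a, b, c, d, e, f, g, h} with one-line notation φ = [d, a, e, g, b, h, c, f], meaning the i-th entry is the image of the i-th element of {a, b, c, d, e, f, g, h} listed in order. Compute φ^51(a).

Tracing a → d → … returns to a after 6 steps, so a lies in a 6-cycle (a, d, g, c, e, b).
Since the cycle has length 6, φ^51 acts on it the same as φ^3 (51 mod 6 = 3).
Stepping 3 places around the cycle: a → d → g → c.

c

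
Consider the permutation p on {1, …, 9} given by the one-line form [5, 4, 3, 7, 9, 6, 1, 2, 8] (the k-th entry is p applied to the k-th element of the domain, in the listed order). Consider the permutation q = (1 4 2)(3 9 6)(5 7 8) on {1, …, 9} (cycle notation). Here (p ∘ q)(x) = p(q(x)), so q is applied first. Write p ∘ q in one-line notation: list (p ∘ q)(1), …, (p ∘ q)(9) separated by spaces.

7 5 8 4 1 3 2 9 6

For each element, apply q then p: 1 → 4 → 7; 2 → 1 → 5; 3 → 9 → 8; 4 → 2 → 4; 5 → 7 → 1; 6 → 3 → 3; 7 → 8 → 2; 8 → 5 → 9; 9 → 6 → 6.
Collecting the images, p ∘ q = [7 5 8 4 1 3 2 9 6].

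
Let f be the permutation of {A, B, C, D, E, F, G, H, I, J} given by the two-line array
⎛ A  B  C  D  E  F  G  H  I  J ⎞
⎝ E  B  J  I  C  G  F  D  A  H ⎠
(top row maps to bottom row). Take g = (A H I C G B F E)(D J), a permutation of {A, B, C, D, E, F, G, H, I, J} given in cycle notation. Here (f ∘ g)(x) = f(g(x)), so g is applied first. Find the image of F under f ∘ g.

C

g(F) = E, then f(E) = C; composing gives (f ∘ g)(F) = C.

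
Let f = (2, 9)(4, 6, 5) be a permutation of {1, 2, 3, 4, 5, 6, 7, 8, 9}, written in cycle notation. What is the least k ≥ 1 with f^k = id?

6

The cycle type of f is (3, 2, 1, 1, 1, 1).
The order of f is the least common multiple of its cycle lengths: lcm(3, 2) = 6.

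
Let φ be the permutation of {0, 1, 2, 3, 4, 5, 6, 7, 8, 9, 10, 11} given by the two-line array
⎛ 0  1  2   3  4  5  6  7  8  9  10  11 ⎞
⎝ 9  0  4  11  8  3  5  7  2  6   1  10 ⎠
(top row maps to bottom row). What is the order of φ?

Writing φ as disjoint cycles, the cycle lengths are 8, 3, 1.
The order is lcm(8, 3) = 24.

24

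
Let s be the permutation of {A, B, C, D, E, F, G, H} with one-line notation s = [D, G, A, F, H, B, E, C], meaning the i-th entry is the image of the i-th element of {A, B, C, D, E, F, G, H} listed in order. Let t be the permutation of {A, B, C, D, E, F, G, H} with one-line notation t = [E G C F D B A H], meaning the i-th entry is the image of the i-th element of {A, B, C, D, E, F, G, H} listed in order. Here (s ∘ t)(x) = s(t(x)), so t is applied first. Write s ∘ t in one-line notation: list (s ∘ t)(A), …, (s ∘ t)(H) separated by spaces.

H E A B F G D C

For each element, apply t then s: A → E → H; B → G → E; C → C → A; D → F → B; E → D → F; F → B → G; G → A → D; H → H → C.
Collecting the images, s ∘ t = [H E A B F G D C].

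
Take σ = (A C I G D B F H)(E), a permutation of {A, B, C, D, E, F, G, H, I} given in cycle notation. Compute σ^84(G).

G lies in the 8-cycle (A C I G D B F H).
Powers repeat with period 8 on this cycle, and 84 mod 8 = 4, so σ^84(G) = σ^4(G).
Advancing 4 steps from G: G → D → B → F → H.

H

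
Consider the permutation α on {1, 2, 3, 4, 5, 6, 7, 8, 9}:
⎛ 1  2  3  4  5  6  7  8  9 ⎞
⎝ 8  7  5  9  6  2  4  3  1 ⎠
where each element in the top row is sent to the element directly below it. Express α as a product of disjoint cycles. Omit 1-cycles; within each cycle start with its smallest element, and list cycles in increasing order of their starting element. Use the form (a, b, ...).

(1, 8, 3, 5, 6, 2, 7, 4, 9)

Iterating α from 1 gives 1 → 8 → 3 → 5 → 6 → 2 → 7 → 4 → 9 → 1; that is the 9-cycle (1, 8, 3, 5, 6, 2, 7, 4, 9).
Repeating from the next unused element and collecting all non-trivial cycles gives (1, 8, 3, 5, 6, 2, 7, 4, 9).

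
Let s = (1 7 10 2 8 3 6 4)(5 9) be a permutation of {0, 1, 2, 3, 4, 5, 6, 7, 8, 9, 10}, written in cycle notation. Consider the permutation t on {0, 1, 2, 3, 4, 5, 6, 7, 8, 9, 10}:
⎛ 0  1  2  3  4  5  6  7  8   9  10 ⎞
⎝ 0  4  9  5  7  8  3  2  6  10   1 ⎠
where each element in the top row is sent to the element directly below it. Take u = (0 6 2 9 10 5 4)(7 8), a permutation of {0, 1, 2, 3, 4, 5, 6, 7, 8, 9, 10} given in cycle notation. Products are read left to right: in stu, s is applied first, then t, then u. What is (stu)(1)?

Chase 1: s(1) = 7; t(7) = 2; u(2) = 9. Hence (stu)(1) = 9.

9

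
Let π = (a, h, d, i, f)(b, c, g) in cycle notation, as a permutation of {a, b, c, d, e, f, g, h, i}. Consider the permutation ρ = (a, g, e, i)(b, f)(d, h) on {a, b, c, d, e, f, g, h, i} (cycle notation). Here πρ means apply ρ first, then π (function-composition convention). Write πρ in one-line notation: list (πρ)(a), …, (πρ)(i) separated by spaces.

Chase each element through ρ then π: a → g → b; b → f → a; c → c → g; d → h → d; e → i → f; f → b → c; g → e → e; h → d → i; i → a → h.
So πρ in one-line form is b a g d f c e i h.

b a g d f c e i h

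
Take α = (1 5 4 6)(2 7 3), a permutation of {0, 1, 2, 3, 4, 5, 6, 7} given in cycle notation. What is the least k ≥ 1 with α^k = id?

The cycle type of α is (4, 3, 1).
Since disjoint cycles commute, ord(α) = lcm(4, 3) = 12.

12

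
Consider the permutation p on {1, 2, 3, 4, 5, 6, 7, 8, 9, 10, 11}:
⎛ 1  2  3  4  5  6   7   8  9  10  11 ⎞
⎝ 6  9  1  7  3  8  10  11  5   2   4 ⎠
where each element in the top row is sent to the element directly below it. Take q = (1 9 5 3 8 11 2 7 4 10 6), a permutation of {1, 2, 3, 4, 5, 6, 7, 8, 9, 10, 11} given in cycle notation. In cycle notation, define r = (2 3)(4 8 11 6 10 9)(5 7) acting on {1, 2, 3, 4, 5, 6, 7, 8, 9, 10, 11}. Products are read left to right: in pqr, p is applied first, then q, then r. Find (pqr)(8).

Chase 8: p(8) = 11; q(11) = 2; r(2) = 3. Hence (pqr)(8) = 3.

3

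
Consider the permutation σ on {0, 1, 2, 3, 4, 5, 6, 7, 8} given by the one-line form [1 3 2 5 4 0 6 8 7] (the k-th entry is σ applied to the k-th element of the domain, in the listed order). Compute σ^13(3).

5

Tracing 3 → 5 → … returns to 3 after 4 steps, so 3 lies in a 4-cycle (0, 1, 3, 5).
Powers repeat with period 4 on this cycle, and 13 mod 4 = 1, so σ^13(3) = σ^1(3).
Stepping 1 place around the cycle: 3 → 5.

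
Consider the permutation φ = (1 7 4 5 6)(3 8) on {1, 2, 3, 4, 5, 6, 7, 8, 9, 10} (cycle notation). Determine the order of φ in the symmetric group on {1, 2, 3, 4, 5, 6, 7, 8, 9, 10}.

10

The disjoint cycles have lengths 5, 2, 1, 1, 1.
Since disjoint cycles commute, ord(φ) = lcm(5, 2) = 10.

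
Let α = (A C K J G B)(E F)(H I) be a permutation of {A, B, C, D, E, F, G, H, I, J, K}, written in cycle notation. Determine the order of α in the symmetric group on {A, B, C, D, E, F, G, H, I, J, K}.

The disjoint cycles have lengths 6, 2, 2, 1.
The order of α is the least common multiple of its cycle lengths: lcm(6, 2, 2) = 6.

6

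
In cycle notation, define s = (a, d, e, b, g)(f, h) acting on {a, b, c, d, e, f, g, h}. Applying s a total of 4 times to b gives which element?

e

b lies in the 5-cycle (a, d, e, b, g).
Advancing 4 steps from b: b → g → a → d → e.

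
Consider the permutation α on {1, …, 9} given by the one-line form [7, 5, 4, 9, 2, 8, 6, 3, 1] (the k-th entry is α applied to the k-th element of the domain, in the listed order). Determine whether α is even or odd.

In disjoint-cycle form the cycle lengths are 7, 2.
A cycle is odd iff its length is even; α has 1 even-length cycle, so sgn(α) = (−1)^1 and α is odd.

odd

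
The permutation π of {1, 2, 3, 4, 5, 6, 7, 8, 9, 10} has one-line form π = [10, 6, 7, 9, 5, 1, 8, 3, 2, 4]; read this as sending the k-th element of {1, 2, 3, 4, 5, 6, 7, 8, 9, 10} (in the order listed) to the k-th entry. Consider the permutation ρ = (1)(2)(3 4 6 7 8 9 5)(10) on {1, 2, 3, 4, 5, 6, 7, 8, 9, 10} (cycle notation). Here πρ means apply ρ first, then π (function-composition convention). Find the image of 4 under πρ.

ρ(4) = 6, then π(6) = 1; composing gives (πρ)(4) = 1.

1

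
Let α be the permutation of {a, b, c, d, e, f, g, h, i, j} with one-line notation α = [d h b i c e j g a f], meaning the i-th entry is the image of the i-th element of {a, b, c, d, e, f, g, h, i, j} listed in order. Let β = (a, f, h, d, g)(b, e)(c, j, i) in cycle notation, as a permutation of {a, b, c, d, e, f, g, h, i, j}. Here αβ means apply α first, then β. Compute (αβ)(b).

d

First apply α: α(b) = h, then β(h) = d. Thus (αβ)(b) = d.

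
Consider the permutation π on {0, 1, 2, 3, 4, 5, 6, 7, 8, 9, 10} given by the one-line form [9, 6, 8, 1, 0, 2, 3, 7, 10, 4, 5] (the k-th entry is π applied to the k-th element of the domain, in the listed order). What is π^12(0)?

0

Tracing 0 → 9 → … returns to 0 after 3 steps, so 0 lies in a 3-cycle (0 9 4).
On a 3-cycle, π^3 is the identity, so π^12 = π^0 there (12 ≡ 0 mod 3).
So π^12(0) = 0.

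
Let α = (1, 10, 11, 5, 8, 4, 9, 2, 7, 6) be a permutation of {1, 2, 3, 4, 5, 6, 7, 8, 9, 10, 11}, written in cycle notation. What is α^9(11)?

10

11 lies in the 10-cycle (1, 10, 11, 5, 8, 4, 9, 2, 7, 6).
Advancing 9 steps from 11: 11 → 5 → 8 → 4 → 9 → 2 → 7 → 6 → 1 → 10.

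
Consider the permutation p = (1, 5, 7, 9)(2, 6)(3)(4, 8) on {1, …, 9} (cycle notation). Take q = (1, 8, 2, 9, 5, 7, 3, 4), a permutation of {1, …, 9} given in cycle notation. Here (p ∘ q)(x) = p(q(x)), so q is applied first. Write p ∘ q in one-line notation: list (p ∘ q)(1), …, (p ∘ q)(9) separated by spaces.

4 1 8 5 9 2 3 6 7

(p ∘ q)(x) = p(q(x)). Computing each image: p(q(1)) = p(8) = 4, p(q(2)) = p(9) = 1, p(q(3)) = p(4) = 8, p(q(4)) = p(1) = 5, p(q(5)) = p(7) = 9, p(q(6)) = p(6) = 2, p(q(7)) = p(3) = 3, p(q(8)) = p(2) = 6, p(q(9)) = p(5) = 7.
Hence p ∘ q = [4 1 8 5 9 2 3 6 7].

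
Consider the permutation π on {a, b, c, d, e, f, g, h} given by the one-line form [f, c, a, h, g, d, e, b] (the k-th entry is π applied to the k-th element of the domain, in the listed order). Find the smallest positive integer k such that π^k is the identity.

6

Decomposing into disjoint cycles gives cycle lengths 6, 2.
The order of π is the least common multiple of its cycle lengths: lcm(6, 2) = 6.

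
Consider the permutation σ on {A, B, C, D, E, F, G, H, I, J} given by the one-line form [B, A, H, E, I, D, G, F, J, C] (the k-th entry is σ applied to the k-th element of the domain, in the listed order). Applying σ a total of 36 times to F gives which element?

Tracing F → D → … returns to F after 7 steps, so F lies in a 7-cycle (C H F D E I J).
Since the cycle has length 7, σ^36 acts on it the same as σ^1 (36 mod 7 = 1).
Advancing 1 step from F: F → D.

D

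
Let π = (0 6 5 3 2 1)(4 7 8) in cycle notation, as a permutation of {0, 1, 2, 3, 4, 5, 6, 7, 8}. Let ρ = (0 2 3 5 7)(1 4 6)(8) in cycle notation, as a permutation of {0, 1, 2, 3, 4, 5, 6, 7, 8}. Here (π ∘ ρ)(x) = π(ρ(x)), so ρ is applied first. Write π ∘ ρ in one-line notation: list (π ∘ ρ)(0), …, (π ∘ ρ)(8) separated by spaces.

(π ∘ ρ)(x) = π(ρ(x)). Computing each image: π(ρ(0)) = π(2) = 1, π(ρ(1)) = π(4) = 7, π(ρ(2)) = π(3) = 2, π(ρ(3)) = π(5) = 3, π(ρ(4)) = π(6) = 5, π(ρ(5)) = π(7) = 8, π(ρ(6)) = π(1) = 0, π(ρ(7)) = π(0) = 6, π(ρ(8)) = π(8) = 4.
Hence π ∘ ρ = [1 7 2 3 5 8 0 6 4].

1 7 2 3 5 8 0 6 4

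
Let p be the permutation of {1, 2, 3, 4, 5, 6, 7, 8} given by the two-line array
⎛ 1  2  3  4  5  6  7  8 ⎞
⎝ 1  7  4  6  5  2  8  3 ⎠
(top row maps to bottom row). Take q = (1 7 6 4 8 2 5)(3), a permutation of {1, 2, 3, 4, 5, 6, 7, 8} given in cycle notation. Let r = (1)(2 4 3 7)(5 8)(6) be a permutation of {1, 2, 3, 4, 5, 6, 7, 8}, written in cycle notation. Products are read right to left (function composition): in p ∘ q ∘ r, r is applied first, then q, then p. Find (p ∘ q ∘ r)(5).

7

(p ∘ q ∘ r)(5) = p(q(r(5))). r(5) = 8, then q(8) = 2, then p(2) = 7, so the result is 7.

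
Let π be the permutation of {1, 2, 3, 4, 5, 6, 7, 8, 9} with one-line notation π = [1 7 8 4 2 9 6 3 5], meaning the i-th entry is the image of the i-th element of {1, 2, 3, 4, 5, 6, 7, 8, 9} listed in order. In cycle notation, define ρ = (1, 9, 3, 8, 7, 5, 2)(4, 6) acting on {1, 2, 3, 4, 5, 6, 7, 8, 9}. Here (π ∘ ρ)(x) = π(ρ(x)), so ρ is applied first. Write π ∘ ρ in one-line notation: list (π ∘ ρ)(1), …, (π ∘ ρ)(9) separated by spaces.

5 1 3 9 7 4 2 6 8

(π ∘ ρ)(x) = π(ρ(x)). Computing each image: π(ρ(1)) = π(9) = 5, π(ρ(2)) = π(1) = 1, π(ρ(3)) = π(8) = 3, π(ρ(4)) = π(6) = 9, π(ρ(5)) = π(2) = 7, π(ρ(6)) = π(4) = 4, π(ρ(7)) = π(5) = 2, π(ρ(8)) = π(7) = 6, π(ρ(9)) = π(3) = 8.
Hence π ∘ ρ = [5 1 3 9 7 4 2 6 8].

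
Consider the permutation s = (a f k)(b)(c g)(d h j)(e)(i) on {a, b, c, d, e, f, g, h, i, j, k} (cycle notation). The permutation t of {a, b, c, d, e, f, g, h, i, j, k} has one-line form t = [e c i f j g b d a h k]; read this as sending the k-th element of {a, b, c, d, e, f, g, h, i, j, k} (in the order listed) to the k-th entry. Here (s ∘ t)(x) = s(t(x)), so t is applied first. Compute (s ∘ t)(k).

a

(s ∘ t)(k) = s(t(k)). t(k) = k, then s(k) = a. So (s ∘ t)(k) = a.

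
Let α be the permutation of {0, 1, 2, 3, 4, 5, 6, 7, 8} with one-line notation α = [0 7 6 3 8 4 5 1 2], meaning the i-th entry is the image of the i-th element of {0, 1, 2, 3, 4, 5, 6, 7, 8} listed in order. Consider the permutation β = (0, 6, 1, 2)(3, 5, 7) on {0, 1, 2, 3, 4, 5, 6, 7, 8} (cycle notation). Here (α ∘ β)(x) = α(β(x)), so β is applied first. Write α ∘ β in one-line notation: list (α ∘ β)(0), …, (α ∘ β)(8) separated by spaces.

(α ∘ β)(x) = α(β(x)). Computing each image: α(β(0)) = α(6) = 5, α(β(1)) = α(2) = 6, α(β(2)) = α(0) = 0, α(β(3)) = α(5) = 4, α(β(4)) = α(4) = 8, α(β(5)) = α(7) = 1, α(β(6)) = α(1) = 7, α(β(7)) = α(3) = 3, α(β(8)) = α(8) = 2.
Hence α ∘ β = [5 6 0 4 8 1 7 3 2].

5 6 0 4 8 1 7 3 2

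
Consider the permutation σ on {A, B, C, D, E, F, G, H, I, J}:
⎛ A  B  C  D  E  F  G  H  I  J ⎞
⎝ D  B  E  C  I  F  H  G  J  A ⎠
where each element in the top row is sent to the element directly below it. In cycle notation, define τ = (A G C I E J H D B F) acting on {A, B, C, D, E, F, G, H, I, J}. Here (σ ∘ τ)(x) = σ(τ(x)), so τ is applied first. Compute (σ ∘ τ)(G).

(σ ∘ τ)(G) = σ(τ(G)). τ(G) = C, then σ(C) = E. So (σ ∘ τ)(G) = E.

E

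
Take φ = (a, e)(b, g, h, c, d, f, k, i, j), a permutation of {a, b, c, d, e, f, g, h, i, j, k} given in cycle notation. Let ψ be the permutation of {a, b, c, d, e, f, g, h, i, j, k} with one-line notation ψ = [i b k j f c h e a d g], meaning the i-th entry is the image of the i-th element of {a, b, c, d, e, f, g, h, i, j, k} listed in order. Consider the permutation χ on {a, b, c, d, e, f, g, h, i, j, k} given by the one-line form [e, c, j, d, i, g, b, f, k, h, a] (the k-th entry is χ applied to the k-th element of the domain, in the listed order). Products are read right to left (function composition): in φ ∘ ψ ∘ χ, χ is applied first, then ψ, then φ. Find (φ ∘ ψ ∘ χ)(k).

Apply the permutations in order: χ(k) = a, then ψ(a) = i, then φ(i) = j. So (φ ∘ ψ ∘ χ)(k) = j.

j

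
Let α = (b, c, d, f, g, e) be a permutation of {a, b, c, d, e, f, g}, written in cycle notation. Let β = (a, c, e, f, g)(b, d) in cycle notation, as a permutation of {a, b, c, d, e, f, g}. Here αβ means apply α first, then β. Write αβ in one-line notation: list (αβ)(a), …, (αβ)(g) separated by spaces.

c e b g d a f

Chase each element through α then β: a → a → c; b → c → e; c → d → b; d → f → g; e → b → d; f → g → a; g → e → f.
So αβ in one-line form is c e b g d a f.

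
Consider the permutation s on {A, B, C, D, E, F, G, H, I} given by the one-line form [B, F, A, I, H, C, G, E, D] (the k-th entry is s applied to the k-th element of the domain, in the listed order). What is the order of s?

4

Decomposing into disjoint cycles gives cycle lengths 4, 2, 2, 1.
The order of s is the least common multiple of its cycle lengths: lcm(4, 2, 2) = 4.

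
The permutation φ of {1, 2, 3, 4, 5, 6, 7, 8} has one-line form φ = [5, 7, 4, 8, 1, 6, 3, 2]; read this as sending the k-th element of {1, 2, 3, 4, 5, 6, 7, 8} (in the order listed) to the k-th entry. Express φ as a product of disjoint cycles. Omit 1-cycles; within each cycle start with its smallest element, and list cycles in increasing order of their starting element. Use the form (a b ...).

Start at 1 and follow images: 1 → 5 → 1, giving the cycle (1 5).
Repeating from the next unused element and collecting all non-trivial cycles gives (1 5)(2 7 3 4 8).

(1 5)(2 7 3 4 8)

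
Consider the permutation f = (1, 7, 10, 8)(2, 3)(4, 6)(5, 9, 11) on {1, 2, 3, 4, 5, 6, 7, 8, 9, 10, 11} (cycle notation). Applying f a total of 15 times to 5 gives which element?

5 lies in the 3-cycle (5, 9, 11).
Since the cycle has length 3, f^15 acts on it the same as f^0 (15 mod 3 = 0).
So f^15(5) = 5.

5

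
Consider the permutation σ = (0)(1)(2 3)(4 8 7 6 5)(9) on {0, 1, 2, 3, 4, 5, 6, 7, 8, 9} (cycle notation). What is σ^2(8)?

8 lies in the 5-cycle (4 8 7 6 5).
Advancing 2 steps from 8: 8 → 7 → 6.

6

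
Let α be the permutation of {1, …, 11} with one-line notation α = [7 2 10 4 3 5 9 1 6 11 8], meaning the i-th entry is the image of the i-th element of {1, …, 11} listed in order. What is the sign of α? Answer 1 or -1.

In disjoint-cycle form the cycle lengths are 9, 1, 1.
A cycle of length ℓ contributes ℓ−1 transpositions, so α is a product of 8 transpositions — even.

1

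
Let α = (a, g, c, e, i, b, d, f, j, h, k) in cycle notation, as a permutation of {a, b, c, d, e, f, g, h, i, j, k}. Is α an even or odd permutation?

The cycle lengths are 11.
A cycle is odd iff its length is even; α has 0 even-length cycles, so sgn(α) = (−1)^0 and α is even.

even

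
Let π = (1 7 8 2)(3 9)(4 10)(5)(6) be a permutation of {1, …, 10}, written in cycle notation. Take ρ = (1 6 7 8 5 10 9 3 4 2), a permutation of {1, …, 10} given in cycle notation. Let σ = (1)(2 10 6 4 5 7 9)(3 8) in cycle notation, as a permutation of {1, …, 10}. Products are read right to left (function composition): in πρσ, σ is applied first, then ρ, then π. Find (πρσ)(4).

4

Chase 4: σ(4) = 5; ρ(5) = 10; π(10) = 4. Hence (πρσ)(4) = 4.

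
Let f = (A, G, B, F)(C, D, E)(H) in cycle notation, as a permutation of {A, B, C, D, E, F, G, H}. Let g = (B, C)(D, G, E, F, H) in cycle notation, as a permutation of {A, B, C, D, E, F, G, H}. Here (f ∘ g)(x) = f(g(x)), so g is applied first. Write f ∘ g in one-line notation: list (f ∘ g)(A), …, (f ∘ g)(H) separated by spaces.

G D F B A H C E

(f ∘ g)(x) = f(g(x)). Computing each image: f(g(A)) = f(A) = G, f(g(B)) = f(C) = D, f(g(C)) = f(B) = F, f(g(D)) = f(G) = B, f(g(E)) = f(F) = A, f(g(F)) = f(H) = H, f(g(G)) = f(E) = C, f(g(H)) = f(D) = E.
Hence f ∘ g = [G D F B A H C E].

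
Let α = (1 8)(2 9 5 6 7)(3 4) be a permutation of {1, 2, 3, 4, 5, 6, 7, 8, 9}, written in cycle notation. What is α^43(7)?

7 lies in the 5-cycle (2 9 5 6 7).
Since the cycle has length 5, α^43 acts on it the same as α^3 (43 mod 5 = 3).
Advancing 3 steps from 7: 7 → 2 → 9 → 5.

5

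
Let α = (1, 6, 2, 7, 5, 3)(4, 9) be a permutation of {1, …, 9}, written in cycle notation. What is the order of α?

6

The cycle type of α is (6, 2, 1).
The order is lcm(6, 2) = 6.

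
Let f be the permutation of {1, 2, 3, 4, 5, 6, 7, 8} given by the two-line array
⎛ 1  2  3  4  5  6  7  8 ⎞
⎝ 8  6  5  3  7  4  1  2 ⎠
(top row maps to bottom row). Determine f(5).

The entry below 5 in the array is 7, so f(5) = 7.

7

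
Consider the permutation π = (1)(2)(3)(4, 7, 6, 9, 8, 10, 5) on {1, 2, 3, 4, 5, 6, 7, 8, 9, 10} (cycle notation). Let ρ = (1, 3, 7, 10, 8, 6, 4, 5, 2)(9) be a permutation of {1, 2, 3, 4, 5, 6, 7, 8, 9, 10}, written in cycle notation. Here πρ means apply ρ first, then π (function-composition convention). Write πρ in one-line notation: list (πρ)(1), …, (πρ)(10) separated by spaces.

3 1 6 4 2 7 5 9 8 10

Chase each element through ρ then π: 1 → 3 → 3; 2 → 1 → 1; 3 → 7 → 6; 4 → 5 → 4; 5 → 2 → 2; 6 → 4 → 7; 7 → 10 → 5; 8 → 6 → 9; 9 → 9 → 8; 10 → 8 → 10.
Collecting the images, πρ = [3 1 6 4 2 7 5 9 8 10].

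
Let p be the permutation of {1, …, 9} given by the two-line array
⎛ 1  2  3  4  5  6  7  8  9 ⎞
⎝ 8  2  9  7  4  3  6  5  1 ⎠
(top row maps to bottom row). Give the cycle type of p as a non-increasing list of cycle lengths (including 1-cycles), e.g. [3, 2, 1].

The disjoint cycles are (1, 8, 5, 4, 7, 6, 3, 9)(2), with lengths 8, 1 in non-increasing order.

[8, 1]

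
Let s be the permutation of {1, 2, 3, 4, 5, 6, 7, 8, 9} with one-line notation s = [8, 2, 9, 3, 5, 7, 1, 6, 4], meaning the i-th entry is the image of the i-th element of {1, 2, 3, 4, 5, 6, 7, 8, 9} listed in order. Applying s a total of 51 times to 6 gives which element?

Tracing 6 → 7 → … returns to 6 after 4 steps, so 6 lies in a 4-cycle (1 8 6 7).
Since the cycle has length 4, s^51 acts on it the same as s^3 (51 mod 4 = 3).
Stepping 3 places around the cycle: 6 → 7 → 1 → 8.

8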